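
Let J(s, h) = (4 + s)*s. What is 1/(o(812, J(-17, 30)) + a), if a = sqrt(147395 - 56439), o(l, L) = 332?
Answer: 83/4817 - sqrt(22739)/9634 ≈ 0.0015783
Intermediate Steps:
J(s, h) = s*(4 + s)
a = 2*sqrt(22739) (a = sqrt(90956) = 2*sqrt(22739) ≈ 301.59)
1/(o(812, J(-17, 30)) + a) = 1/(332 + 2*sqrt(22739))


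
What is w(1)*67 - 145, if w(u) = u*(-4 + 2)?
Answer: -279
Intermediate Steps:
w(u) = -2*u (w(u) = u*(-2) = -2*u)
w(1)*67 - 145 = -2*1*67 - 145 = -2*67 - 145 = -134 - 145 = -279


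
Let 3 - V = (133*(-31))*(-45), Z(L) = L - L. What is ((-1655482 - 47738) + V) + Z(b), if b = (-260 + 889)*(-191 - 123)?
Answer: -1888752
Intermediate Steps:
b = -197506 (b = 629*(-314) = -197506)
Z(L) = 0
V = -185532 (V = 3 - 133*(-31)*(-45) = 3 - (-4123)*(-45) = 3 - 1*185535 = 3 - 185535 = -185532)
((-1655482 - 47738) + V) + Z(b) = ((-1655482 - 47738) - 185532) + 0 = (-1703220 - 185532) + 0 = -1888752 + 0 = -1888752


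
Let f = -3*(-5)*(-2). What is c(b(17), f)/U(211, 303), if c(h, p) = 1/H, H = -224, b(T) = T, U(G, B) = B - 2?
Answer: -1/67424 ≈ -1.4832e-5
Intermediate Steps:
U(G, B) = -2 + B
f = -30 (f = 15*(-2) = -30)
c(h, p) = -1/224 (c(h, p) = 1/(-224) = -1/224)
c(b(17), f)/U(211, 303) = -1/(224*(-2 + 303)) = -1/224/301 = -1/224*1/301 = -1/67424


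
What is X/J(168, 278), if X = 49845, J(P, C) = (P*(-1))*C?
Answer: -16615/15568 ≈ -1.0673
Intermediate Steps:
J(P, C) = -C*P (J(P, C) = (-P)*C = -C*P)
X/J(168, 278) = 49845/((-1*278*168)) = 49845/(-46704) = 49845*(-1/46704) = -16615/15568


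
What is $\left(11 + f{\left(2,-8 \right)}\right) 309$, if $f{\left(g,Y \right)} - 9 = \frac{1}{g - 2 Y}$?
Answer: $\frac{37183}{6} \approx 6197.2$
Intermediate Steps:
$f{\left(g,Y \right)} = 9 + \frac{1}{g - 2 Y}$
$\left(11 + f{\left(2,-8 \right)}\right) 309 = \left(11 + \frac{-1 - 18 + 18 \left(-8\right)}{\left(-1\right) 2 + 2 \left(-8\right)}\right) 309 = \left(11 + \frac{-1 - 18 - 144}{-2 - 16}\right) 309 = \left(11 + \frac{1}{-18} \left(-163\right)\right) 309 = \left(11 - - \frac{163}{18}\right) 309 = \left(11 + \frac{163}{18}\right) 309 = \frac{361}{18} \cdot 309 = \frac{37183}{6}$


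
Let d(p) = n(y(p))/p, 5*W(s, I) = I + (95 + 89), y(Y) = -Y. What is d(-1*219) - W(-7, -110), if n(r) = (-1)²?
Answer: -16211/1095 ≈ -14.805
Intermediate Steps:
W(s, I) = 184/5 + I/5 (W(s, I) = (I + (95 + 89))/5 = (I + 184)/5 = (184 + I)/5 = 184/5 + I/5)
n(r) = 1
d(p) = 1/p
d(-1*219) - W(-7, -110) = 1/(-1*219) - (184/5 + (⅕)*(-110)) = 1/(-219) - (184/5 - 22) = -1/219 - 1*74/5 = -1/219 - 74/5 = -16211/1095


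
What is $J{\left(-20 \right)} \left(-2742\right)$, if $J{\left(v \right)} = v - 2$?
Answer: $60324$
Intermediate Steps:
$J{\left(v \right)} = -2 + v$ ($J{\left(v \right)} = v - 2 = -2 + v$)
$J{\left(-20 \right)} \left(-2742\right) = \left(-2 - 20\right) \left(-2742\right) = \left(-22\right) \left(-2742\right) = 60324$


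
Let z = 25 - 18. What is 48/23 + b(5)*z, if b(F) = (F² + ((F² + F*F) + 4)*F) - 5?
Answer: 46738/23 ≈ 2032.1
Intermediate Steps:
z = 7
b(F) = -5 + F² + F*(4 + 2*F²) (b(F) = (F² + ((F² + F²) + 4)*F) - 5 = (F² + (2*F² + 4)*F) - 5 = (F² + (4 + 2*F²)*F) - 5 = (F² + F*(4 + 2*F²)) - 5 = -5 + F² + F*(4 + 2*F²))
48/23 + b(5)*z = 48/23 + (-5 + 5² + 2*5³ + 4*5)*7 = 48*(1/23) + (-5 + 25 + 2*125 + 20)*7 = 48/23 + (-5 + 25 + 250 + 20)*7 = 48/23 + 290*7 = 48/23 + 2030 = 46738/23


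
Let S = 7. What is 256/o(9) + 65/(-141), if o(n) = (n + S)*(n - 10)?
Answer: -2321/141 ≈ -16.461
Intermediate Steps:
o(n) = (-10 + n)*(7 + n) (o(n) = (n + 7)*(n - 10) = (7 + n)*(-10 + n) = (-10 + n)*(7 + n))
256/o(9) + 65/(-141) = 256/(-70 + 9² - 3*9) + 65/(-141) = 256/(-70 + 81 - 27) + 65*(-1/141) = 256/(-16) - 65/141 = 256*(-1/16) - 65/141 = -16 - 65/141 = -2321/141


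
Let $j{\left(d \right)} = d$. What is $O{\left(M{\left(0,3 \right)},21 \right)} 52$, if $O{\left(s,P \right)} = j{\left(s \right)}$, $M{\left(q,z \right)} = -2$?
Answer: $-104$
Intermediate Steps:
$O{\left(s,P \right)} = s$
$O{\left(M{\left(0,3 \right)},21 \right)} 52 = \left(-2\right) 52 = -104$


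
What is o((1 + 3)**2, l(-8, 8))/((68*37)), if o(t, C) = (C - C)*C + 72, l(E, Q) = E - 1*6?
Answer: 18/629 ≈ 0.028617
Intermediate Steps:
l(E, Q) = -6 + E (l(E, Q) = E - 6 = -6 + E)
o(t, C) = 72 (o(t, C) = 0*C + 72 = 0 + 72 = 72)
o((1 + 3)**2, l(-8, 8))/((68*37)) = 72/((68*37)) = 72/2516 = 72*(1/2516) = 18/629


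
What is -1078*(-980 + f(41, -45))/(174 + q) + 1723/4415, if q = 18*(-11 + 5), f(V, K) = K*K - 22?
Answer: -73768512/4415 ≈ -16709.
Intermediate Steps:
f(V, K) = -22 + K**2 (f(V, K) = K**2 - 22 = -22 + K**2)
q = -108 (q = 18*(-6) = -108)
-1078*(-980 + f(41, -45))/(174 + q) + 1723/4415 = -1078*(-980 + (-22 + (-45)**2))/(174 - 108) + 1723/4415 = -1078/(66/(-980 + (-22 + 2025))) + 1723*(1/4415) = -1078/(66/(-980 + 2003)) + 1723/4415 = -1078/(66/1023) + 1723/4415 = -1078/(66*(1/1023)) + 1723/4415 = -1078/2/31 + 1723/4415 = -1078*31/2 + 1723/4415 = -16709 + 1723/4415 = -73768512/4415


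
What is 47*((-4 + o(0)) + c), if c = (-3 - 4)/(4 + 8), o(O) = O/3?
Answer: -2585/12 ≈ -215.42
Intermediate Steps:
o(O) = O/3 (o(O) = O*(⅓) = O/3)
c = -7/12 ≈ -0.58333
47*((-4 + o(0)) + c) = 47*((-4 + (⅓)*0) - 7/12) = 47*((-4 + 0) - 7/12) = 47*(-4 - 7/12) = 47*(-55/12) = -2585/12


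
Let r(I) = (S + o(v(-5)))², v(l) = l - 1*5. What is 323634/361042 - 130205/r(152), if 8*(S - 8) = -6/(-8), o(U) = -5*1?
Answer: -2187933138173/160844211 ≈ -13603.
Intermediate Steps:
v(l) = -5 + l (v(l) = l - 5 = -5 + l)
o(U) = -5
S = 259/32 (S = 8 + (-6/(-8))/8 = 8 + (-6*(-⅛))/8 = 8 + (⅛)*(¾) = 8 + 3/32 = 259/32 ≈ 8.0938)
r(I) = 9801/1024 (r(I) = (259/32 - 5)² = (99/32)² = 9801/1024)
323634/361042 - 130205/r(152) = 323634/361042 - 130205/9801/1024 = 323634*(1/361042) - 130205*1024/9801 = 161817/180521 - 133329920/9801 = -2187933138173/160844211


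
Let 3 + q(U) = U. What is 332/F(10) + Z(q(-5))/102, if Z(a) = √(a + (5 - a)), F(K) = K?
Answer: 166/5 + √5/102 ≈ 33.222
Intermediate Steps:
q(U) = -3 + U
Z(a) = √5
332/F(10) + Z(q(-5))/102 = 332/10 + √5/102 = 332*(⅒) + √5*(1/102) = 166/5 + √5/102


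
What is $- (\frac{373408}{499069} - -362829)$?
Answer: $- \frac{181077079609}{499069} \approx -3.6283 \cdot 10^{5}$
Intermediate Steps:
$- (\frac{373408}{499069} - -362829) = - (373408 \cdot \frac{1}{499069} + 362829) = - (\frac{373408}{499069} + 362829) = \left(-1\right) \frac{181077079609}{499069} = - \frac{181077079609}{499069}$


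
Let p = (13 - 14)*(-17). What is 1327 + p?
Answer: 1344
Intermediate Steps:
p = 17 (p = -1*(-17) = 17)
1327 + p = 1327 + 17 = 1344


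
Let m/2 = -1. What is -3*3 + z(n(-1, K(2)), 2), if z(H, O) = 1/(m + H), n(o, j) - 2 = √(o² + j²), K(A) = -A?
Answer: -9 + √5/5 ≈ -8.5528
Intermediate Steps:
m = -2 (m = 2*(-1) = -2)
n(o, j) = 2 + √(j² + o²) (n(o, j) = 2 + √(o² + j²) = 2 + √(j² + o²))
z(H, O) = 1/(-2 + H)
-3*3 + z(n(-1, K(2)), 2) = -3*3 + 1/(-2 + (2 + √((-1*2)² + (-1)²))) = -9 + 1/(-2 + (2 + √((-2)² + 1))) = -9 + 1/(-2 + (2 + √(4 + 1))) = -9 + 1/(-2 + (2 + √5)) = -9 + 1/(√5) = -9 + √5/5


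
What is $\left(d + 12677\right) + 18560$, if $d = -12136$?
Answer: $19101$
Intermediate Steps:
$\left(d + 12677\right) + 18560 = \left(-12136 + 12677\right) + 18560 = 541 + 18560 = 19101$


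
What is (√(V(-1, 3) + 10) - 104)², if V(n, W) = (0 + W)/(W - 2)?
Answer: (104 - √13)² ≈ 10079.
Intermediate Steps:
V(n, W) = W/(-2 + W)
(√(V(-1, 3) + 10) - 104)² = (√(3/(-2 + 3) + 10) - 104)² = (√(3/1 + 10) - 104)² = (√(3*1 + 10) - 104)² = (√(3 + 10) - 104)² = (√13 - 104)² = (-104 + √13)²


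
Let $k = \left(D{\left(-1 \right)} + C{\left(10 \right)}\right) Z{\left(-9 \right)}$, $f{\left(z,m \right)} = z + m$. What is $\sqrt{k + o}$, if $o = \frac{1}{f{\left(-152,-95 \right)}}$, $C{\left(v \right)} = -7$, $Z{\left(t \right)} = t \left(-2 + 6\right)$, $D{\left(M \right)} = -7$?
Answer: $\frac{\sqrt{30748289}}{247} \approx 22.45$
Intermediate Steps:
$f{\left(z,m \right)} = m + z$
$Z{\left(t \right)} = 4 t$ ($Z{\left(t \right)} = t 4 = 4 t$)
$o = - \frac{1}{247}$ ($o = \frac{1}{-95 - 152} = \frac{1}{-247} = - \frac{1}{247} \approx -0.0040486$)
$k = 504$ ($k = \left(-7 - 7\right) 4 \left(-9\right) = \left(-14\right) \left(-36\right) = 504$)
$\sqrt{k + o} = \sqrt{504 - \frac{1}{247}} = \sqrt{\frac{124487}{247}} = \frac{\sqrt{30748289}}{247}$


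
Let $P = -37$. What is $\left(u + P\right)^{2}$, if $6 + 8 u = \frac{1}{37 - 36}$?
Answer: $\frac{90601}{64} \approx 1415.6$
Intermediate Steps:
$u = - \frac{5}{8}$ ($u = - \frac{3}{4} + \frac{1}{8 \left(37 - 36\right)} = - \frac{3}{4} + \frac{1}{8 \cdot 1} = - \frac{3}{4} + \frac{1}{8} \cdot 1 = - \frac{3}{4} + \frac{1}{8} = - \frac{5}{8} \approx -0.625$)
$\left(u + P\right)^{2} = \left(- \frac{5}{8} - 37\right)^{2} = \left(- \frac{301}{8}\right)^{2} = \frac{90601}{64}$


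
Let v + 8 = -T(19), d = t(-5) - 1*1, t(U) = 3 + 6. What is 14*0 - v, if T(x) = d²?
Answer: 72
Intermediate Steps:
t(U) = 9
d = 8 (d = 9 - 1*1 = 9 - 1 = 8)
T(x) = 64 (T(x) = 8² = 64)
v = -72 (v = -8 - 1*64 = -8 - 64 = -72)
14*0 - v = 14*0 - 1*(-72) = 0 + 72 = 72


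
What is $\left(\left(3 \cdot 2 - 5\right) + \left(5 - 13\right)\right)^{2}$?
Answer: $49$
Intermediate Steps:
$\left(\left(3 \cdot 2 - 5\right) + \left(5 - 13\right)\right)^{2} = \left(\left(6 - 5\right) - 8\right)^{2} = \left(1 - 8\right)^{2} = \left(-7\right)^{2} = 49$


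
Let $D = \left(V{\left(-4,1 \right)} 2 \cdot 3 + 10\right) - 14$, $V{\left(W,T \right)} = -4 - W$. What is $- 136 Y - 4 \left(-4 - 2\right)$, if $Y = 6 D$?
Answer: $3288$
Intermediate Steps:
$D = -4$ ($D = \left(\left(-4 - -4\right) 2 \cdot 3 + 10\right) - 14 = \left(\left(-4 + 4\right) 2 \cdot 3 + 10\right) - 14 = \left(0 \cdot 2 \cdot 3 + 10\right) - 14 = \left(0 \cdot 3 + 10\right) - 14 = \left(0 + 10\right) - 14 = 10 - 14 = -4$)
$Y = -24$ ($Y = 6 \left(-4\right) = -24$)
$- 136 Y - 4 \left(-4 - 2\right) = \left(-136\right) \left(-24\right) - 4 \left(-4 - 2\right) = 3264 - -24 = 3264 + 24 = 3288$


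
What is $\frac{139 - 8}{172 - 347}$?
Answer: $- \frac{131}{175} \approx -0.74857$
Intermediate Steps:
$\frac{139 - 8}{172 - 347} = \frac{139 - 8}{-175} = 131 \left(- \frac{1}{175}\right) = - \frac{131}{175}$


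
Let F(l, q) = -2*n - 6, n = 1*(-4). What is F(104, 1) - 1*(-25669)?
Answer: 25671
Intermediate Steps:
n = -4
F(l, q) = 2 (F(l, q) = -2*(-4) - 6 = 8 - 6 = 2)
F(104, 1) - 1*(-25669) = 2 - 1*(-25669) = 2 + 25669 = 25671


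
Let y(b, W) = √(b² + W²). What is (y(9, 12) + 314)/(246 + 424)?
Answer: 329/670 ≈ 0.49104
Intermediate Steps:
y(b, W) = √(W² + b²)
(y(9, 12) + 314)/(246 + 424) = (√(12² + 9²) + 314)/(246 + 424) = (√(144 + 81) + 314)/670 = (√225 + 314)*(1/670) = (15 + 314)*(1/670) = 329*(1/670) = 329/670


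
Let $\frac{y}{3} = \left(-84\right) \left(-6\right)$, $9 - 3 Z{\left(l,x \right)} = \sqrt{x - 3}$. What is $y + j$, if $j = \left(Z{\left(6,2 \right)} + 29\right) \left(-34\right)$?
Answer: $424 + \frac{34 i}{3} \approx 424.0 + 11.333 i$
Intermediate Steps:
$Z{\left(l,x \right)} = 3 - \frac{\sqrt{-3 + x}}{3}$ ($Z{\left(l,x \right)} = 3 - \frac{\sqrt{x - 3}}{3} = 3 - \frac{\sqrt{-3 + x}}{3}$)
$y = 1512$ ($y = 3 \left(\left(-84\right) \left(-6\right)\right) = 3 \cdot 504 = 1512$)
$j = -1088 + \frac{34 i}{3}$ ($j = \left(\left(3 - \frac{\sqrt{-3 + 2}}{3}\right) + 29\right) \left(-34\right) = \left(\left(3 - \frac{\sqrt{-1}}{3}\right) + 29\right) \left(-34\right) = \left(\left(3 - \frac{i}{3}\right) + 29\right) \left(-34\right) = \left(32 - \frac{i}{3}\right) \left(-34\right) = -1088 + \frac{34 i}{3} \approx -1088.0 + 11.333 i$)
$y + j = 1512 - \left(1088 - \frac{34 i}{3}\right) = 424 + \frac{34 i}{3}$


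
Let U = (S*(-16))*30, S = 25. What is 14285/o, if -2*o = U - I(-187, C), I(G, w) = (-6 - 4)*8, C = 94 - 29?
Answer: 2857/1192 ≈ 2.3968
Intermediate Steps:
C = 65
I(G, w) = -80 (I(G, w) = -10*8 = -80)
U = -12000 (U = (25*(-16))*30 = -400*30 = -12000)
o = 5960 (o = -(-12000 - 1*(-80))/2 = -(-12000 + 80)/2 = -½*(-11920) = 5960)
14285/o = 14285/5960 = 14285*(1/5960) = 2857/1192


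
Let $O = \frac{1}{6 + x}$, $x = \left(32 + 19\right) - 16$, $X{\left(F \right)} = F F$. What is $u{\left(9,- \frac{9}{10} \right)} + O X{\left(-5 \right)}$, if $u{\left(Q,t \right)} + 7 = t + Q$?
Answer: $\frac{701}{410} \approx 1.7098$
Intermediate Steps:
$X{\left(F \right)} = F^{2}$
$x = 35$ ($x = 51 - 16 = 35$)
$u{\left(Q,t \right)} = -7 + Q + t$ ($u{\left(Q,t \right)} = -7 + \left(t + Q\right) = -7 + \left(Q + t\right) = -7 + Q + t$)
$O = \frac{1}{41}$ ($O = \frac{1}{6 + 35} = \frac{1}{41} \approx 0.02439$)
$u{\left(9,- \frac{9}{10} \right)} + O X{\left(-5 \right)} = \left(-7 + 9 - \frac{9}{10}\right) + \frac{\left(-5\right)^{2}}{41} = \left(-7 + 9 - \frac{9}{10}\right) + \frac{1}{41} \cdot 25 = \left(-7 + 9 - \frac{9}{10}\right) + \frac{25}{41} = \frac{11}{10} + \frac{25}{41} = \frac{701}{410}$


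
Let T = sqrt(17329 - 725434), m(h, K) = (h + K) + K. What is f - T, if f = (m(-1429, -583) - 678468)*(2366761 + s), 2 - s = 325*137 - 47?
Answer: -1581622388955 - I*sqrt(708105) ≈ -1.5816e+12 - 841.49*I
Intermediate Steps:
s = -44476 (s = 2 - (325*137 - 47) = 2 - (44525 - 47) = 2 - 1*44478 = 2 - 44478 = -44476)
m(h, K) = h + 2*K (m(h, K) = (K + h) + K = h + 2*K)
f = -1581622388955 (f = ((-1429 + 2*(-583)) - 678468)*(2366761 - 44476) = ((-1429 - 1166) - 678468)*2322285 = (-2595 - 678468)*2322285 = -681063*2322285 = -1581622388955)
T = I*sqrt(708105) (T = sqrt(-708105) = I*sqrt(708105) ≈ 841.49*I)
f - T = -1581622388955 - I*sqrt(708105)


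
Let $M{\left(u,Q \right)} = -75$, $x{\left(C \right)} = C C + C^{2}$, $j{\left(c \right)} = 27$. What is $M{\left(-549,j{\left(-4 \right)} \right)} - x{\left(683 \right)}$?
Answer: $-933053$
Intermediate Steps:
$x{\left(C \right)} = 2 C^{2}$ ($x{\left(C \right)} = C^{2} + C^{2} = 2 C^{2}$)
$M{\left(-549,j{\left(-4 \right)} \right)} - x{\left(683 \right)} = -75 - 2 \cdot 683^{2} = -75 - 2 \cdot 466489 = -75 - 932978 = -933053$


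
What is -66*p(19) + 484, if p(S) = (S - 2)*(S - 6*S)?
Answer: 107074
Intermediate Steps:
p(S) = -5*S*(-2 + S) (p(S) = (-2 + S)*(-5*S) = -5*S*(-2 + S))
-66*p(19) + 484 = -330*19*(2 - 1*19) + 484 = -330*19*(2 - 19) + 484 = -330*19*(-17) + 484 = -66*(-1615) + 484 = 106590 + 484 = 107074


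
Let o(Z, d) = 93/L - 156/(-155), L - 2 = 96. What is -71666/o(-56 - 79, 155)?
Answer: -1088606540/29703 ≈ -36650.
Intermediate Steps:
L = 98 (L = 2 + 96 = 98)
o(Z, d) = 29703/15190 (o(Z, d) = 93/98 - 156/(-155) = 93*(1/98) - 156*(-1/155) = 93/98 + 156/155 = 29703/15190)
-71666/o(-56 - 79, 155) = -71666/29703/15190 = -71666*15190/29703 = -1088606540/29703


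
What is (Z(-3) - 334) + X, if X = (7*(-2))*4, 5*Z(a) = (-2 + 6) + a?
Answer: -1949/5 ≈ -389.80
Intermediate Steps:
Z(a) = ⅘ + a/5 (Z(a) = ((-2 + 6) + a)/5 = (4 + a)/5 = ⅘ + a/5)
X = -56 (X = -14*4 = -56)
(Z(-3) - 334) + X = ((⅘ + (⅕)*(-3)) - 334) - 56 = ((⅘ - ⅗) - 334) - 56 = (⅕ - 334) - 56 = -1669/5 - 56 = -1949/5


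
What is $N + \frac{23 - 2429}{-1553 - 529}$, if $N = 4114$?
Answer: $\frac{1427959}{347} \approx 4115.2$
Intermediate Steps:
$N + \frac{23 - 2429}{-1553 - 529} = 4114 + \frac{23 - 2429}{-1553 - 529} = 4114 - \frac{2406}{-2082} = 4114 - - \frac{401}{347} = 4114 + \frac{401}{347} = \frac{1427959}{347}$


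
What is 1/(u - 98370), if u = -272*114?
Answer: -1/129378 ≈ -7.7293e-6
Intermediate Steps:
u = -31008
1/(u - 98370) = 1/(-31008 - 98370) = 1/(-129378) = -1/129378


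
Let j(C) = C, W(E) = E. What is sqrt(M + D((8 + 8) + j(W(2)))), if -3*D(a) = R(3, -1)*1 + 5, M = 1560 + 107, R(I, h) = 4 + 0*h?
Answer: 8*sqrt(26) ≈ 40.792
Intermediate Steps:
R(I, h) = 4 (R(I, h) = 4 + 0 = 4)
M = 1667
D(a) = -3 (D(a) = -(4*1 + 5)/3 = -(4 + 5)/3 = -1/3*9 = -3)
sqrt(M + D((8 + 8) + j(W(2)))) = sqrt(1667 - 3) = sqrt(1664) = 8*sqrt(26)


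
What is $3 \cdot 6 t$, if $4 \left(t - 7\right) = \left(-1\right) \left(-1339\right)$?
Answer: $\frac{12303}{2} \approx 6151.5$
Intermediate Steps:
$t = \frac{1367}{4}$ ($t = 7 + \frac{\left(-1\right) \left(-1339\right)}{4} = 7 + \frac{1}{4} \cdot 1339 = 7 + \frac{1339}{4} = \frac{1367}{4} \approx 341.75$)
$3 \cdot 6 t = 3 \cdot 6 \cdot \frac{1367}{4} = 18 \cdot \frac{1367}{4} = \frac{12303}{2}$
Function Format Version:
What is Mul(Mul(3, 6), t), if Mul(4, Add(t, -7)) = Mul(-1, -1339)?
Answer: Rational(12303, 2) ≈ 6151.5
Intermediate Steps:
t = Rational(1367, 4) (t = Add(7, Mul(Rational(1, 4), Mul(-1, -1339))) = Add(7, Mul(Rational(1, 4), 1339)) = Add(7, Rational(1339, 4)) = Rational(1367, 4) ≈ 341.75)
Mul(Mul(3, 6), t) = Mul(Mul(3, 6), Rational(1367, 4)) = Mul(18, Rational(1367, 4)) = Rational(12303, 2)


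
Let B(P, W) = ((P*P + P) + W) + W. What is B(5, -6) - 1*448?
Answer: -430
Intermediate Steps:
B(P, W) = P + P² + 2*W (B(P, W) = ((P² + P) + W) + W = ((P + P²) + W) + W = (P + W + P²) + W = P + P² + 2*W)
B(5, -6) - 1*448 = (5 + 5² + 2*(-6)) - 1*448 = (5 + 25 - 12) - 448 = 18 - 448 = -430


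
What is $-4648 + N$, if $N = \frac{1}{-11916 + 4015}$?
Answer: $- \frac{36723849}{7901} \approx -4648.0$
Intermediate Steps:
$N = - \frac{1}{7901}$ ($N = \frac{1}{-7901} = - \frac{1}{7901} \approx -0.00012657$)
$-4648 + N = -4648 - \frac{1}{7901} = - \frac{36723849}{7901}$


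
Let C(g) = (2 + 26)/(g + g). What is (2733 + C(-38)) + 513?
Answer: 61667/19 ≈ 3245.6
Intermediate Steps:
C(g) = 14/g (C(g) = 28/((2*g)) = 28*(1/(2*g)) = 14/g)
(2733 + C(-38)) + 513 = (2733 + 14/(-38)) + 513 = (2733 + 14*(-1/38)) + 513 = (2733 - 7/19) + 513 = 51920/19 + 513 = 61667/19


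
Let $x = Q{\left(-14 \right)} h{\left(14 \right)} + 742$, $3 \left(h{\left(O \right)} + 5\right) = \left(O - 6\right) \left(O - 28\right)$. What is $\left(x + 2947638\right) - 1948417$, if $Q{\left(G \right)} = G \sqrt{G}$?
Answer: $999963 + \frac{1778 i \sqrt{14}}{3} \approx 9.9996 \cdot 10^{5} + 2217.6 i$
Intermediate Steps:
$h{\left(O \right)} = -5 + \frac{\left(-28 + O\right) \left(-6 + O\right)}{3}$ ($h{\left(O \right)} = -5 + \frac{\left(O - 6\right) \left(O - 28\right)}{3} = -5 + \frac{\left(-6 + O\right) \left(-28 + O\right)}{3} = -5 + \frac{\left(-28 + O\right) \left(-6 + O\right)}{3}$)
$Q{\left(G \right)} = G^{\frac{3}{2}}$
$x = 742 + \frac{1778 i \sqrt{14}}{3}$ ($x = \left(-14\right)^{\frac{3}{2}} \left(51 - \frac{476}{3} + \frac{14^{2}}{3}\right) + 742 = - 14 i \sqrt{14} \left(51 - \frac{476}{3} + \frac{1}{3} \cdot 196\right) + 742 = - 14 i \sqrt{14} \left(51 - \frac{476}{3} + \frac{196}{3}\right) + 742 = - 14 i \sqrt{14} \left(- \frac{127}{3}\right) + 742 = \frac{1778 i \sqrt{14}}{3} + 742 = 742 + \frac{1778 i \sqrt{14}}{3} \approx 742.0 + 2217.6 i$)
$\left(x + 2947638\right) - 1948417 = \left(\left(742 + \frac{1778 i \sqrt{14}}{3}\right) + 2947638\right) - 1948417 = \left(2948380 + \frac{1778 i \sqrt{14}}{3}\right) - 1948417 = 999963 + \frac{1778 i \sqrt{14}}{3}$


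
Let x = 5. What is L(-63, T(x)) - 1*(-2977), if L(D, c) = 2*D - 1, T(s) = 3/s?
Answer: 2850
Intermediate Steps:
L(D, c) = -1 + 2*D
L(-63, T(x)) - 1*(-2977) = (-1 + 2*(-63)) - 1*(-2977) = (-1 - 126) + 2977 = -127 + 2977 = 2850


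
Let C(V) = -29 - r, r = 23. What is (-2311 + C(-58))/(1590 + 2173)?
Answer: -2363/3763 ≈ -0.62796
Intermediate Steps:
C(V) = -52 (C(V) = -29 - 1*23 = -29 - 23 = -52)
(-2311 + C(-58))/(1590 + 2173) = (-2311 - 52)/(1590 + 2173) = -2363/3763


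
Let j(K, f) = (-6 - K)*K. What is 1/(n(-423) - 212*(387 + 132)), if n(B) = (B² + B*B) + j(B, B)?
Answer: 1/71439 ≈ 1.3998e-5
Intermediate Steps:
j(K, f) = K*(-6 - K)
n(B) = 2*B² - B*(6 + B) (n(B) = (B² + B*B) - B*(6 + B) = (B² + B²) - B*(6 + B) = 2*B² - B*(6 + B))
1/(n(-423) - 212*(387 + 132)) = 1/(-423*(-6 - 423) - 212*(387 + 132)) = 1/(-423*(-429) - 212*519) = 1/(181467 - 110028) = 1/71439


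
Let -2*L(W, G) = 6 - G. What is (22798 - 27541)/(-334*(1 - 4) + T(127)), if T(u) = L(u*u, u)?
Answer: -558/125 ≈ -4.4640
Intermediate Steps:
L(W, G) = -3 + G/2 (L(W, G) = -(6 - G)/2 = -3 + G/2)
T(u) = -3 + u/2
(22798 - 27541)/(-334*(1 - 4) + T(127)) = (22798 - 27541)/(-334*(1 - 4) + (-3 + (1/2)*127)) = -4743/(-334*(-3) + (-3 + 127/2)) = -4743/(-334*(-3) + 121/2) = -4743/(1002 + 121/2) = -4743/2125/2 = -4743*2/2125 = -558/125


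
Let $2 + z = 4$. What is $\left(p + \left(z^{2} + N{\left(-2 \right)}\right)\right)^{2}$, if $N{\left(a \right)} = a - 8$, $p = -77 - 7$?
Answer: $8100$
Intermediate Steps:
$z = 2$ ($z = -2 + 4 = 2$)
$p = -84$
$N{\left(a \right)} = -8 + a$
$\left(p + \left(z^{2} + N{\left(-2 \right)}\right)\right)^{2} = \left(-84 + \left(2^{2} - 10\right)\right)^{2} = \left(-84 + \left(4 - 10\right)\right)^{2} = \left(-84 - 6\right)^{2} = \left(-90\right)^{2} = 8100$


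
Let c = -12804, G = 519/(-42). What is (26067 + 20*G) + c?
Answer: 91111/7 ≈ 13016.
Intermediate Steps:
G = -173/14 (G = 519*(-1/42) = -173/14 ≈ -12.357)
(26067 + 20*G) + c = (26067 + 20*(-173/14)) - 12804 = (26067 - 1730/7) - 12804 = 180739/7 - 12804 = 91111/7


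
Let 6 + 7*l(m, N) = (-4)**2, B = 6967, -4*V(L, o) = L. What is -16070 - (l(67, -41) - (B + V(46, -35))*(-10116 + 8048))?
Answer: -100800318/7 ≈ -1.4400e+7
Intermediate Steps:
V(L, o) = -L/4
l(m, N) = 10/7 (l(m, N) = -6/7 + (1/7)*(-4)**2 = -6/7 + (1/7)*16 = -6/7 + 16/7 = 10/7)
-16070 - (l(67, -41) - (B + V(46, -35))*(-10116 + 8048)) = -16070 - (10/7 - (6967 - 1/4*46)*(-10116 + 8048)) = -16070 - (10/7 - (6967 - 23/2)*(-2068)) = -16070 - (10/7 - 13911*(-2068)/2) = -16070 - (10/7 - 1*(-14383974)) = -16070 - (10/7 + 14383974) = -16070 - 1*100687828/7 = -16070 - 100687828/7 = -100800318/7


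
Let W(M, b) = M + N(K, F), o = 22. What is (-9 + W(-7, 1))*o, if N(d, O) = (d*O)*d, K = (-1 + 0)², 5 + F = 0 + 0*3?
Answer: -462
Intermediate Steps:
F = -5 (F = -5 + (0 + 0*3) = -5 + (0 + 0) = -5 + 0 = -5)
K = 1 (K = (-1)² = 1)
N(d, O) = O*d² (N(d, O) = (O*d)*d = O*d²)
W(M, b) = -5 + M (W(M, b) = M - 5*1² = M - 5*1 = M - 5 = -5 + M)
(-9 + W(-7, 1))*o = (-9 + (-5 - 7))*22 = (-9 - 12)*22 = -21*22 = -462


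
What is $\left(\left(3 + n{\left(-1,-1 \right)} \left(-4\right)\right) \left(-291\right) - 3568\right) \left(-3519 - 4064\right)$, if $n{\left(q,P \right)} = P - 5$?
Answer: $86635775$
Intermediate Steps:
$n{\left(q,P \right)} = -5 + P$
$\left(\left(3 + n{\left(-1,-1 \right)} \left(-4\right)\right) \left(-291\right) - 3568\right) \left(-3519 - 4064\right) = \left(\left(3 + \left(-5 - 1\right) \left(-4\right)\right) \left(-291\right) - 3568\right) \left(-3519 - 4064\right) = \left(\left(3 - -24\right) \left(-291\right) - 3568\right) \left(-7583\right) = \left(\left(3 + 24\right) \left(-291\right) - 3568\right) \left(-7583\right) = \left(27 \left(-291\right) - 3568\right) \left(-7583\right) = \left(-7857 - 3568\right) \left(-7583\right) = \left(-11425\right) \left(-7583\right) = 86635775$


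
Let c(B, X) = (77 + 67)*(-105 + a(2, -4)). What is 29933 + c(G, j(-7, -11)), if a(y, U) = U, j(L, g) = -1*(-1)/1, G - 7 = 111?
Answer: 14237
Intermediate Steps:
G = 118 (G = 7 + 111 = 118)
j(L, g) = 1 (j(L, g) = 1*1 = 1)
c(B, X) = -15696 (c(B, X) = (77 + 67)*(-105 - 4) = 144*(-109) = -15696)
29933 + c(G, j(-7, -11)) = 29933 - 15696 = 14237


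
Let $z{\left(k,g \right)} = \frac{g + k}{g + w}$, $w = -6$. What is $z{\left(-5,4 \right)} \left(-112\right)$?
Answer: $-56$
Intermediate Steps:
$z{\left(k,g \right)} = \frac{g + k}{-6 + g}$ ($z{\left(k,g \right)} = \frac{g + k}{g - 6} = \frac{g + k}{-6 + g}$)
$z{\left(-5,4 \right)} \left(-112\right) = \frac{4 - 5}{-6 + 4} \left(-112\right) = \frac{1}{-2} \left(-1\right) \left(-112\right) = \left(- \frac{1}{2}\right) \left(-1\right) \left(-112\right) = \frac{1}{2} \left(-112\right) = -56$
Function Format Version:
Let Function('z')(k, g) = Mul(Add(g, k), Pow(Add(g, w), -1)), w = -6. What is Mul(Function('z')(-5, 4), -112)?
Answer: -56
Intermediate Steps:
Function('z')(k, g) = Mul(Pow(Add(-6, g), -1), Add(g, k)) (Function('z')(k, g) = Mul(Add(g, k), Pow(Add(g, -6), -1)) = Mul(Add(g, k), Pow(Add(-6, g), -1)) = Mul(Pow(Add(-6, g), -1), Add(g, k)))
Mul(Function('z')(-5, 4), -112) = Mul(Mul(Pow(Add(-6, 4), -1), Add(4, -5)), -112) = Mul(Mul(Pow(-2, -1), -1), -112) = Mul(Mul(Rational(-1, 2), -1), -112) = Mul(Rational(1, 2), -112) = -56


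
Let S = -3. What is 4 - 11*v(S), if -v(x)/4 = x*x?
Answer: 400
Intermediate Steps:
v(x) = -4*x² (v(x) = -4*x*x = -4*x²)
4 - 11*v(S) = 4 - (-44)*(-3)² = 4 - (-44)*9 = 4 - 11*(-36) = 4 + 396 = 400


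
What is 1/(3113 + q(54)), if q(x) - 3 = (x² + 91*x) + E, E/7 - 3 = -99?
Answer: 1/10274 ≈ 9.7333e-5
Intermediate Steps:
E = -672 (E = 21 + 7*(-99) = 21 - 693 = -672)
q(x) = -669 + x² + 91*x (q(x) = 3 + ((x² + 91*x) - 672) = 3 + (-672 + x² + 91*x) = -669 + x² + 91*x)
1/(3113 + q(54)) = 1/(3113 + (-669 + 54² + 91*54)) = 1/(3113 + (-669 + 2916 + 4914)) = 1/(3113 + 7161) = 1/10274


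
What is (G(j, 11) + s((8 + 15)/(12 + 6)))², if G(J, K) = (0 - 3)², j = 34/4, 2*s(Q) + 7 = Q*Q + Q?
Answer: 20313049/419904 ≈ 48.375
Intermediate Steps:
s(Q) = -7/2 + Q/2 + Q²/2 (s(Q) = -7/2 + (Q*Q + Q)/2 = -7/2 + (Q² + Q)/2 = -7/2 + (Q + Q²)/2 = -7/2 + (Q/2 + Q²/2) = -7/2 + Q/2 + Q²/2)
j = 17/2 (j = 34*(¼) = 17/2 ≈ 8.5000)
G(J, K) = 9 (G(J, K) = (-3)² = 9)
(G(j, 11) + s((8 + 15)/(12 + 6)))² = (9 + (-7/2 + ((8 + 15)/(12 + 6))/2 + ((8 + 15)/(12 + 6))²/2))² = (9 + (-7/2 + (23/18)/2 + (23/18)²/2))² = (9 + (-7/2 + (23*(1/18))/2 + (23*(1/18))²/2))² = (9 + (-7/2 + (½)*(23/18) + (23/18)²/2))² = (9 + (-7/2 + 23/36 + (½)*(529/324)))² = (9 + (-7/2 + 23/36 + 529/648))² = (9 - 1325/648)² = (4507/648)² = 20313049/419904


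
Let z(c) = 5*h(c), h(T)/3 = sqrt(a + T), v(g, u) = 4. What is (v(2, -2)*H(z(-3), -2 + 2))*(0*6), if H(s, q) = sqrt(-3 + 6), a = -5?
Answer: 0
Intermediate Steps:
h(T) = 3*sqrt(-5 + T)
z(c) = 15*sqrt(-5 + c) (z(c) = 5*(3*sqrt(-5 + c)) = 15*sqrt(-5 + c))
H(s, q) = sqrt(3)
(v(2, -2)*H(z(-3), -2 + 2))*(0*6) = (4*sqrt(3))*(0*6) = (4*sqrt(3))*0 = 0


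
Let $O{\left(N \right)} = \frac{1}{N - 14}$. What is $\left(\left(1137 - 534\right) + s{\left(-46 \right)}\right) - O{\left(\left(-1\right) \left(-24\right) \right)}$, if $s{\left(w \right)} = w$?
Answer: $\frac{5569}{10} \approx 556.9$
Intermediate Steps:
$O{\left(N \right)} = \frac{1}{-14 + N}$
$\left(\left(1137 - 534\right) + s{\left(-46 \right)}\right) - O{\left(\left(-1\right) \left(-24\right) \right)} = \left(\left(1137 - 534\right) - 46\right) - \frac{1}{-14 - -24} = \left(\left(1137 - 534\right) - 46\right) - \frac{1}{-14 + 24} = \left(603 - 46\right) - \frac{1}{10} = 557 - \frac{1}{10} = \frac{5569}{10}$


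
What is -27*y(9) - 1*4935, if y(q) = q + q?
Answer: -5421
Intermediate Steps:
y(q) = 2*q
-27*y(9) - 1*4935 = -54*9 - 1*4935 = -27*18 - 4935 = -486 - 4935 = -5421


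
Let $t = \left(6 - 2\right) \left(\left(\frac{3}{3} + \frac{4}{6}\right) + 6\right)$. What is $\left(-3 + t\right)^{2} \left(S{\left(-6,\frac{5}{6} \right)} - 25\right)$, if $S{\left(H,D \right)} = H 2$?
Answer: $- \frac{254893}{9} \approx -28321.0$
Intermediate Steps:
$S{\left(H,D \right)} = 2 H$
$t = \frac{92}{3}$ ($t = 4 \left(\left(3 \cdot \frac{1}{3} + 4 \cdot \frac{1}{6}\right) + 6\right) = 4 \left(\left(1 + \frac{2}{3}\right) + 6\right) = 4 \left(\frac{5}{3} + 6\right) = 4 \cdot \frac{23}{3} = \frac{92}{3} \approx 30.667$)
$\left(-3 + t\right)^{2} \left(S{\left(-6,\frac{5}{6} \right)} - 25\right) = \left(-3 + \frac{92}{3}\right)^{2} \left(2 \left(-6\right) - 25\right) = \left(\frac{83}{3}\right)^{2} \left(-12 - 25\right) = \frac{6889}{9} \left(-37\right) = - \frac{254893}{9}$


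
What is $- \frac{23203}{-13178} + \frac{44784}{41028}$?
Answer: $\frac{128511353}{45055582} \approx 2.8523$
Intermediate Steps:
$- \frac{23203}{-13178} + \frac{44784}{41028} = \left(-23203\right) \left(- \frac{1}{13178}\right) + 44784 \cdot \frac{1}{41028} = \frac{23203}{13178} + \frac{3732}{3419} = \frac{128511353}{45055582}$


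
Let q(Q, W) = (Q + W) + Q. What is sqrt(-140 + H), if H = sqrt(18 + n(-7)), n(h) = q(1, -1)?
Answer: sqrt(-140 + sqrt(19)) ≈ 11.646*I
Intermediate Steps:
q(Q, W) = W + 2*Q
n(h) = 1 (n(h) = -1 + 2*1 = -1 + 2 = 1)
H = sqrt(19) (H = sqrt(18 + 1) = sqrt(19) ≈ 4.3589)
sqrt(-140 + H) = sqrt(-140 + sqrt(19))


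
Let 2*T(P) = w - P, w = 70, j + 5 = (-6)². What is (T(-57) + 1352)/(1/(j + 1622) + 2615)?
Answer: 4679643/8645192 ≈ 0.54130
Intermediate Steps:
j = 31 (j = -5 + (-6)² = -5 + 36 = 31)
T(P) = 35 - P/2 (T(P) = (70 - P)/2 = 35 - P/2)
(T(-57) + 1352)/(1/(j + 1622) + 2615) = ((35 - ½*(-57)) + 1352)/(1/(31 + 1622) + 2615) = ((35 + 57/2) + 1352)/(1/1653 + 2615) = (127/2 + 1352)/(1/1653 + 2615) = 2831/(2*(4322596/1653)) = (2831/2)*(1653/4322596) = 4679643/8645192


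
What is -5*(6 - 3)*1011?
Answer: -15165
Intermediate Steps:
-5*(6 - 3)*1011 = -5*3*1011 = -15*1011 = -15165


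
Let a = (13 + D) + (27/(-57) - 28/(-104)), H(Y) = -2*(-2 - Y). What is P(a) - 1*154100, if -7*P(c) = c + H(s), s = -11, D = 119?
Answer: -532934015/3458 ≈ -1.5412e+5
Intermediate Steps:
H(Y) = 4 + 2*Y
a = 65107/494 (a = (13 + 119) + (27/(-57) - 28/(-104)) = 132 + (27*(-1/57) - 28*(-1/104)) = 132 + (-9/19 + 7/26) = 132 - 101/494 = 65107/494 ≈ 131.80)
P(c) = 18/7 - c/7 (P(c) = -(c + (4 + 2*(-11)))/7 = -(c + (4 - 22))/7 = -(c - 18)/7 = -(-18 + c)/7 = 18/7 - c/7)
P(a) - 1*154100 = (18/7 - ⅐*65107/494) - 1*154100 = (18/7 - 9301/494) - 154100 = -56215/3458 - 154100 = -532934015/3458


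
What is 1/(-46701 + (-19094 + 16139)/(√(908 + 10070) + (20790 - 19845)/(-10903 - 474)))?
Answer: -3686653766834284/172170437201077828159 + 127494587065*√10978/1033022623206466968954 ≈ -2.1400e-5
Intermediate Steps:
1/(-46701 + (-19094 + 16139)/(√(908 + 10070) + (20790 - 19845)/(-10903 - 474))) = 1/(-46701 - 2955/(√10978 + 945/(-11377))) = 1/(-46701 - 2955/(√10978 + 945*(-1/11377))) = 1/(-46701 - 2955/(√10978 - 945/11377)) = 1/(-46701 - 2955/(-945/11377 + √10978))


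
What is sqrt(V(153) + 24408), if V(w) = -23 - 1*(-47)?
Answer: 4*sqrt(1527) ≈ 156.31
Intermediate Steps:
V(w) = 24 (V(w) = -23 + 47 = 24)
sqrt(V(153) + 24408) = sqrt(24 + 24408) = sqrt(24432) = 4*sqrt(1527)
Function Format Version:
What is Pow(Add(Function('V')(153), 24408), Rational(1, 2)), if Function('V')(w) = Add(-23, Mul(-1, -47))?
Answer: Mul(4, Pow(1527, Rational(1, 2))) ≈ 156.31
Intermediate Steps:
Function('V')(w) = 24 (Function('V')(w) = Add(-23, 47) = 24)
Pow(Add(Function('V')(153), 24408), Rational(1, 2)) = Pow(Add(24, 24408), Rational(1, 2)) = Pow(24432, Rational(1, 2)) = Mul(4, Pow(1527, Rational(1, 2)))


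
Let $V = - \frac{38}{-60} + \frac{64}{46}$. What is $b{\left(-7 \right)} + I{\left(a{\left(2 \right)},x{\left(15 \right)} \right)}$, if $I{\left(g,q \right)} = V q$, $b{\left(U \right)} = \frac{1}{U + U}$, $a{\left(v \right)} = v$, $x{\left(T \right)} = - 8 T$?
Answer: $- \frac{78255}{322} \approx -243.03$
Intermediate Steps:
$V = \frac{1397}{690}$ ($V = \left(-38\right) \left(- \frac{1}{60}\right) + 64 \cdot \frac{1}{46} = \frac{19}{30} + \frac{32}{23} = \frac{1397}{690} \approx 2.0246$)
$b{\left(U \right)} = \frac{1}{2 U}$
$I{\left(g,q \right)} = \frac{1397 q}{690}$
$b{\left(-7 \right)} + I{\left(a{\left(2 \right)},x{\left(15 \right)} \right)} = \frac{1}{2 \left(-7\right)} + \frac{1397 \left(\left(-8\right) 15\right)}{690} = \frac{1}{2} \left(- \frac{1}{7}\right) + \frac{1397}{690} \left(-120\right) = - \frac{1}{14} - \frac{5588}{23} = - \frac{78255}{322}$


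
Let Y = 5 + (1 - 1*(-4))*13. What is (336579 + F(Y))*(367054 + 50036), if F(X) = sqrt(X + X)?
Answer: 140383735110 + 834180*sqrt(35) ≈ 1.4039e+11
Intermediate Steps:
Y = 70 (Y = 5 + (1 + 4)*13 = 5 + 5*13 = 5 + 65 = 70)
F(X) = sqrt(2)*sqrt(X) (F(X) = sqrt(2*X) = sqrt(2)*sqrt(X))
(336579 + F(Y))*(367054 + 50036) = (336579 + sqrt(2)*sqrt(70))*(367054 + 50036) = (336579 + 2*sqrt(35))*417090 = 140383735110 + 834180*sqrt(35)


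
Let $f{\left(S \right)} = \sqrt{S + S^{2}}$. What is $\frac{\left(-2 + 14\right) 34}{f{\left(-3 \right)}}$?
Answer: $68 \sqrt{6} \approx 166.57$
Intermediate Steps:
$\frac{\left(-2 + 14\right) 34}{f{\left(-3 \right)}} = \frac{\left(-2 + 14\right) 34}{\sqrt{- 3 \left(1 - 3\right)}} = \frac{12 \cdot 34}{\sqrt{\left(-3\right) \left(-2\right)}} = \frac{408}{\sqrt{6}} = 408 \frac{\sqrt{6}}{6} = 68 \sqrt{6}$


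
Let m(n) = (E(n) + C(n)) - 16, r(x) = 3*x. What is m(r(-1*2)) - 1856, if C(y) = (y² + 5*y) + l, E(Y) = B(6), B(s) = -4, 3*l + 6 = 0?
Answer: -1872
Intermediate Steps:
l = -2 (l = -2 + (⅓)*0 = -2 + 0 = -2)
E(Y) = -4
C(y) = -2 + y² + 5*y (C(y) = (y² + 5*y) - 2 = -2 + y² + 5*y)
m(n) = -22 + n² + 5*n (m(n) = (-4 + (-2 + n² + 5*n)) - 16 = (-6 + n² + 5*n) - 16 = -22 + n² + 5*n)
m(r(-1*2)) - 1856 = (-22 + (3*(-1*2))² + 5*(3*(-1*2))) - 1856 = (-22 + (3*(-2))² + 5*(3*(-2))) - 1856 = (-22 + (-6)² + 5*(-6)) - 1856 = (-22 + 36 - 30) - 1856 = -16 - 1856 = -1872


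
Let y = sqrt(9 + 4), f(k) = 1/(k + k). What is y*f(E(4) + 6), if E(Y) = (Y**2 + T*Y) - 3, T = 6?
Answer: sqrt(13)/86 ≈ 0.041925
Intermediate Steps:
E(Y) = -3 + Y**2 + 6*Y (E(Y) = (Y**2 + 6*Y) - 3 = -3 + Y**2 + 6*Y)
f(k) = 1/(2*k)
y = sqrt(13) ≈ 3.6056
y*f(E(4) + 6) = sqrt(13)*(1/(2*((-3 + 4**2 + 6*4) + 6))) = sqrt(13)*(1/(2*((-3 + 16 + 24) + 6))) = sqrt(13)*(1/(2*(37 + 6))) = sqrt(13)*((1/2)/43) = sqrt(13)*((1/2)*(1/43)) = sqrt(13)*(1/86) = sqrt(13)/86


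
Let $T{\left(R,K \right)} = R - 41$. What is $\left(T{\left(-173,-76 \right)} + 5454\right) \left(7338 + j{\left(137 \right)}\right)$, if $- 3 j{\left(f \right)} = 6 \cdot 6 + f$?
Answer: $\frac{114446840}{3} \approx 3.8149 \cdot 10^{7}$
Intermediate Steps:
$j{\left(f \right)} = -12 - \frac{f}{3}$ ($j{\left(f \right)} = - \frac{6 \cdot 6 + f}{3} = - \frac{36 + f}{3} = -12 - \frac{f}{3}$)
$T{\left(R,K \right)} = -41 + R$ ($T{\left(R,K \right)} = R - 41 = -41 + R$)
$\left(T{\left(-173,-76 \right)} + 5454\right) \left(7338 + j{\left(137 \right)}\right) = \left(\left(-41 - 173\right) + 5454\right) \left(7338 - \frac{173}{3}\right) = \left(-214 + 5454\right) \left(7338 - \frac{173}{3}\right) = 5240 \left(7338 - \frac{173}{3}\right) = 5240 \cdot \frac{21841}{3} = \frac{114446840}{3}$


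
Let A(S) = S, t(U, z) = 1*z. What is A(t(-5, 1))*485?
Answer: 485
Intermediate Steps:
t(U, z) = z
A(t(-5, 1))*485 = 1*485 = 485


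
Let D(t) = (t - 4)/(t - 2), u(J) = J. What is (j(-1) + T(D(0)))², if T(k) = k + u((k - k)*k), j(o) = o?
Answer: 1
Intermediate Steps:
D(t) = (-4 + t)/(-2 + t)
T(k) = k (T(k) = k + (k - k)*k = k + 0*k = k + 0 = k)
(j(-1) + T(D(0)))² = (-1 + (-4 + 0)/(-2 + 0))² = (-1 - 4/(-2))² = (-1 - ½*(-4))² = (-1 + 2)² = 1² = 1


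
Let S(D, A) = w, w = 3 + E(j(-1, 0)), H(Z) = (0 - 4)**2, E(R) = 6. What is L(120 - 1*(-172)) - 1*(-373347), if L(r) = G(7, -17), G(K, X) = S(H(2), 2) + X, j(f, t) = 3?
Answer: 373339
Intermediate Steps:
H(Z) = 16 (H(Z) = (-4)**2 = 16)
w = 9 (w = 3 + 6 = 9)
S(D, A) = 9
G(K, X) = 9 + X
L(r) = -8 (L(r) = 9 - 17 = -8)
L(120 - 1*(-172)) - 1*(-373347) = -8 - 1*(-373347) = -8 + 373347 = 373339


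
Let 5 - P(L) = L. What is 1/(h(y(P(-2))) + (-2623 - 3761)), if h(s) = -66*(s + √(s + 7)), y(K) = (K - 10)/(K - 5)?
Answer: -2095/13159089 + 11*√22/13159089 ≈ -0.00015528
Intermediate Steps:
P(L) = 5 - L
y(K) = (-10 + K)/(-5 + K)
h(s) = -66*s - 66*√(7 + s) (h(s) = -66*(s + √(7 + s)) = -66*s - 66*√(7 + s))
1/(h(y(P(-2))) + (-2623 - 3761)) = 1/((-66*(-10 + (5 - 1*(-2)))/(-5 + (5 - 1*(-2))) - 66*√(7 + (-10 + (5 - 1*(-2)))/(-5 + (5 - 1*(-2))))) + (-2623 - 3761)) = 1/((-66*(-10 + (5 + 2))/(-5 + (5 + 2)) - 66*√(7 + (-10 + (5 + 2))/(-5 + (5 + 2)))) - 6384) = 1/((-66*(-10 + 7)/(-5 + 7) - 66*√(7 + (-10 + 7)/(-5 + 7))) - 6384) = 1/((-66*(-3)/2 - 66*√(7 - 3/2)) - 6384) = 1/((-33*(-3) - 66*√(7 + (½)*(-3))) - 6384) = 1/((-66*(-3/2) - 66*√(7 - 3/2)) - 6384) = 1/((99 - 33*√22) - 6384) = 1/(-6285 - 33*√22)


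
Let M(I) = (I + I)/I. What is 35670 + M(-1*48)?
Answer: 35672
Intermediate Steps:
M(I) = 2 (M(I) = (2*I)/I = 2)
35670 + M(-1*48) = 35670 + 2 = 35672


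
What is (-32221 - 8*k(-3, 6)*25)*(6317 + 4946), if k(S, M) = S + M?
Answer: -369662923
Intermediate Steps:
k(S, M) = M + S
(-32221 - 8*k(-3, 6)*25)*(6317 + 4946) = (-32221 - 8*(6 - 3)*25)*(6317 + 4946) = (-32221 - 8*3*25)*11263 = (-32221 - 24*25)*11263 = (-32221 - 600)*11263 = -32821*11263 = -369662923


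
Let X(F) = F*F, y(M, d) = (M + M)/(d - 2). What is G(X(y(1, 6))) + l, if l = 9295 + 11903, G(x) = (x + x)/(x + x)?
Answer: 21199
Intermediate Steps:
y(M, d) = 2*M/(-2 + d) (y(M, d) = (2*M)/(-2 + d) = 2*M/(-2 + d))
X(F) = F**2
G(x) = 1 (G(x) = (2*x)/((2*x)) = (2*x)*(1/(2*x)) = 1)
l = 21198
G(X(y(1, 6))) + l = 1 + 21198 = 21199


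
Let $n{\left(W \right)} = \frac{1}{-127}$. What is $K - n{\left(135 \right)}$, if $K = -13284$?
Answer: $- \frac{1687067}{127} \approx -13284.0$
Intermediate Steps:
$n{\left(W \right)} = - \frac{1}{127}$
$K - n{\left(135 \right)} = -13284 - - \frac{1}{127} = -13284 + \frac{1}{127} = - \frac{1687067}{127}$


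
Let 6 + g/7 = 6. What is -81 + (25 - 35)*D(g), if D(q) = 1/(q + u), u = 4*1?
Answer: -167/2 ≈ -83.500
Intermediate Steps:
g = 0 (g = -42 + 7*6 = -42 + 42 = 0)
u = 4
D(q) = 1/(4 + q) (D(q) = 1/(q + 4) = 1/(4 + q))
-81 + (25 - 35)*D(g) = -81 + (25 - 35)/(4 + 0) = -81 - 10/4 = -81 - 10*¼ = -81 - 5/2 = -167/2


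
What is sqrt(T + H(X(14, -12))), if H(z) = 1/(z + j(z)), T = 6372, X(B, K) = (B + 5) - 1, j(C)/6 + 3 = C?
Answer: sqrt(2064531)/18 ≈ 79.825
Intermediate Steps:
j(C) = -18 + 6*C
X(B, K) = 4 + B (X(B, K) = (5 + B) - 1 = 4 + B)
H(z) = 1/(-18 + 7*z) (H(z) = 1/(z + (-18 + 6*z)) = 1/(-18 + 7*z))
sqrt(T + H(X(14, -12))) = sqrt(6372 + 1/(-18 + 7*(4 + 14))) = sqrt(6372 + 1/(-18 + 7*18)) = sqrt(6372 + 1/(-18 + 126)) = sqrt(6372 + 1/108) = sqrt(688177/108) = sqrt(2064531)/18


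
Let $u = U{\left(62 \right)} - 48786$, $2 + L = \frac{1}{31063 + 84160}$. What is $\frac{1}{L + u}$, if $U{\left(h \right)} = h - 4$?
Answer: $- \frac{115223}{5614816789} \approx -2.0521 \cdot 10^{-5}$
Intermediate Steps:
$U{\left(h \right)} = -4 + h$ ($U{\left(h \right)} = h - 4 = -4 + h$)
$L = - \frac{230445}{115223}$ ($L = -2 + \frac{1}{31063 + 84160} = -2 + \frac{1}{115223} = - \frac{230445}{115223} \approx -2.0$)
$u = -48728$ ($u = \left(-4 + 62\right) - 48786 = 58 - 48786 = -48728$)
$\frac{1}{L + u} = \frac{1}{- \frac{230445}{115223} - 48728} = \frac{1}{- \frac{5614816789}{115223}} = - \frac{115223}{5614816789}$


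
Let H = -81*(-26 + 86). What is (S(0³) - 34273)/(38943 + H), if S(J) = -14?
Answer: -11429/11361 ≈ -1.0060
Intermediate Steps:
H = -4860 (H = -81*60 = -4860)
(S(0³) - 34273)/(38943 + H) = (-14 - 34273)/(38943 - 4860) = -34287/34083 = -34287*1/34083 = -11429/11361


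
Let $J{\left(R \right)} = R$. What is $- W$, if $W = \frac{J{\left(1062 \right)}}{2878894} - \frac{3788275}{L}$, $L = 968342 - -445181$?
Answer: $\frac{5452270503212}{2034691441781} \approx 2.6797$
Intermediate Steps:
$L = 1413523$ ($L = 968342 + 445181 = 1413523$)
$W = - \frac{5452270503212}{2034691441781}$ ($W = \frac{1062}{2878894} - \frac{3788275}{1413523} = 1062 \cdot \frac{1}{2878894} - \frac{3788275}{1413523} = \frac{531}{1439447} - \frac{3788275}{1413523} = - \frac{5452270503212}{2034691441781} \approx -2.6797$)
$- W = \left(-1\right) \left(- \frac{5452270503212}{2034691441781}\right) = \frac{5452270503212}{2034691441781}$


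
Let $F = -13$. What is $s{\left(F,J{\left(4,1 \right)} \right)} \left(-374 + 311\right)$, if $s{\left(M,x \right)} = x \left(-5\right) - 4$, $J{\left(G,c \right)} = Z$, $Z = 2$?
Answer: $882$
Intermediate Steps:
$J{\left(G,c \right)} = 2$
$s{\left(M,x \right)} = -4 - 5 x$ ($s{\left(M,x \right)} = - 5 x - 4 = -4 - 5 x$)
$s{\left(F,J{\left(4,1 \right)} \right)} \left(-374 + 311\right) = \left(-4 - 10\right) \left(-374 + 311\right) = \left(-4 - 10\right) \left(-63\right) = \left(-14\right) \left(-63\right) = 882$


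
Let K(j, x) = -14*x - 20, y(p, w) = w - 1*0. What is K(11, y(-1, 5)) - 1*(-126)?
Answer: 36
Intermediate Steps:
y(p, w) = w (y(p, w) = w + 0 = w)
K(j, x) = -20 - 14*x
K(11, y(-1, 5)) - 1*(-126) = (-20 - 14*5) - 1*(-126) = (-20 - 70) + 126 = -90 + 126 = 36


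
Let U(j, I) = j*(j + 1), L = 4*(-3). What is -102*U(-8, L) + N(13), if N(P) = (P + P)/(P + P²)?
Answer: -39983/7 ≈ -5711.9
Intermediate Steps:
L = -12
N(P) = 2*P/(P + P²) (N(P) = (2*P)/(P + P²) = 2*P/(P + P²))
U(j, I) = j*(1 + j)
-102*U(-8, L) + N(13) = -(-816)*(1 - 8) + 2/(1 + 13) = -(-816)*(-7) + 2/14 = -102*56 + 2*(1/14) = -5712 + ⅐ = -39983/7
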